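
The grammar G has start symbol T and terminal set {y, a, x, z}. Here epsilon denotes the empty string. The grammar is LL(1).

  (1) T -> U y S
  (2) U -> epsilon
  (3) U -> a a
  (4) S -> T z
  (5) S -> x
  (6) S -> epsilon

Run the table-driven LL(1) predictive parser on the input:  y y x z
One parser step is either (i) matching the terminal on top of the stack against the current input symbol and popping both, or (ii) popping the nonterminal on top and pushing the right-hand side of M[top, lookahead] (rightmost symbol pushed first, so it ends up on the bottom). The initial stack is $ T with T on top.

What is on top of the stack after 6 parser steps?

y

     Stack      Input      Action
  1  $ T        y y x z $  expand T -> U y S
  2  $ S y U    y y x z $  expand U -> epsilon
  3  $ S y      y y x z $  match y
  4  $ S        y x z $    expand S -> T z
  5  $ z T      y x z $    expand T -> U y S
  6  $ z S y U  y x z $    expand U -> epsilon
Stack after step 6: $ z S y (top = y).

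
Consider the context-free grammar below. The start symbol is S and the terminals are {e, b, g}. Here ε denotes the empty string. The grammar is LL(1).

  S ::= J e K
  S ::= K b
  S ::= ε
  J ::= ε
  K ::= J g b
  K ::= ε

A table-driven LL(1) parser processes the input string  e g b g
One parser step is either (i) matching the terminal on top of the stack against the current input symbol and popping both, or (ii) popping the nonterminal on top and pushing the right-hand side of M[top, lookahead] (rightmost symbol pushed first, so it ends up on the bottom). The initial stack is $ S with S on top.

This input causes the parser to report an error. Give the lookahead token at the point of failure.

step 1: stack=$ S  input=e g b g $  — expand S ::= J e K
step 2: stack=$ K e J  input=e g b g $  — expand J ::= ε
step 3: stack=$ K e  input=e g b g $  — match e
step 4: stack=$ K  input=g b g $  — expand K ::= J g b
step 5: stack=$ b g J  input=g b g $  — expand J ::= ε
step 6: stack=$ b g  input=g b g $  — match g
step 7: stack=$ b  input=b g $  — match b
step 8: stack=$  input=g $  — error: stack empty but input remains

g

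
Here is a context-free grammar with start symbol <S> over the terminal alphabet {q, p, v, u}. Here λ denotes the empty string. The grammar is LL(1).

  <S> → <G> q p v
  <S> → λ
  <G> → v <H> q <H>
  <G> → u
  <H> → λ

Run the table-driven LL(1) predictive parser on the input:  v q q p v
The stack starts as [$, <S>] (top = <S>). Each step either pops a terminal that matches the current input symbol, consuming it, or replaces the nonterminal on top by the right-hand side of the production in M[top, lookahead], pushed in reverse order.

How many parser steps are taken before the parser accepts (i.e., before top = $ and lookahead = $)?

9

step 1: stack=$ <S>  input=v q q p v $  — expand <S> → <G> q p v
step 2: stack=$ v p q <G>  input=v q q p v $  — expand <G> → v <H> q <H>
step 3: stack=$ v p q <H> q <H> v  input=v q q p v $  — match v
step 4: stack=$ v p q <H> q <H>  input=q q p v $  — expand <H> → λ
step 5: stack=$ v p q <H> q  input=q q p v $  — match q
step 6: stack=$ v p q <H>  input=q p v $  — expand <H> → λ
step 7: stack=$ v p q  input=q p v $  — match q
step 8: stack=$ v p  input=p v $  — match p
step 9: stack=$ v  input=v $  — match v
Accept reached after 9 steps.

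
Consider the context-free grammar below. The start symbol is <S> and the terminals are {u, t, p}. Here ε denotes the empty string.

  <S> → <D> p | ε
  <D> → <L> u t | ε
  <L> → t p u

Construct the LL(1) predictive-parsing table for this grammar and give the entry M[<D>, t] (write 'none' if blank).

<D> → <L> u t

FIRST(<L>): from <L>→t p u we get {t}. So FIRST(<L>) = {t}.
FIRST(<D>): from <D>→<L> u t we get {t}; from <D>→ε we get {ε}. So FIRST(<D>) = {ε, t}.
FIRST(<S>): from <S>→<D> p we get {p, t}; from <S>→ε we get {ε}. So FIRST(<S>) = {ε, p, t}.
FOLLOW(<S>) includes $ since <S> is the start symbol.
FOLLOW(<D>): in <S>→<D> p, <D> is followed by p with FIRST {p}. Thus FOLLOW(<D>) = {p}.
For <D> → <L> u t: FIRST(<L> u t) = {t}, so it goes in M[<D>, t] for t ∈ {t}.
For <D> → ε: FIRST(ε) = {ε}, so it goes in M[<D>, t] for t ∈ {}; since ε ∈ FIRST, also for every t ∈ FOLLOW(<D>) = {p}.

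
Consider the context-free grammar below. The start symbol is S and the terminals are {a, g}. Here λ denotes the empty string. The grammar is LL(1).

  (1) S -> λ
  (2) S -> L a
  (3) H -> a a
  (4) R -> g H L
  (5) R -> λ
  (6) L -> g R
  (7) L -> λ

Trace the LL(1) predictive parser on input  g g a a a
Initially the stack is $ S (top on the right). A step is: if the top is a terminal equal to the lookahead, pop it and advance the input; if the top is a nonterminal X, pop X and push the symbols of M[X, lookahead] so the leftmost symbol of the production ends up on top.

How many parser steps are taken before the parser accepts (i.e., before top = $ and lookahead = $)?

step 1: stack=$ S  input=g g a a a $  — expand S -> L a
step 2: stack=$ a L  input=g g a a a $  — expand L -> g R
step 3: stack=$ a R g  input=g g a a a $  — match g
step 4: stack=$ a R  input=g a a a $  — expand R -> g H L
step 5: stack=$ a L H g  input=g a a a $  — match g
step 6: stack=$ a L H  input=a a a $  — expand H -> a a
step 7: stack=$ a L a a  input=a a a $  — match a
step 8: stack=$ a L a  input=a a $  — match a
step 9: stack=$ a L  input=a $  — expand L -> λ
step 10: stack=$ a  input=a $  — match a
Accept reached after 10 steps.

10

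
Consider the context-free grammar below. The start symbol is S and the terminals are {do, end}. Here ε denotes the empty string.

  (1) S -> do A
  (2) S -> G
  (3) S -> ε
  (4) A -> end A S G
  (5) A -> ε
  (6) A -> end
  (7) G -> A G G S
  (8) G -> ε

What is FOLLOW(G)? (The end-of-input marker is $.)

{$, do, end}

FIRST(A): from A->end A S G we get {end}; from A->ε we get {ε}; from A->end we get {end}. So FIRST(A) = {ε, end}.
FIRST(S): from S->do A we get {do}; from S->G we get {ε, do, end}; from S->ε we get {ε}. So FIRST(S) = {ε, do, end}.
FIRST(G): from G->A G G S we get {ε, do, end}; from G->ε we get {ε}. So FIRST(G) = {ε, do, end}.
FOLLOW(S) includes $ since S is the start symbol.
FOLLOW(S): in A->end A S G, S is followed by G with FIRST {ε, do, end}; in A->end A S G, the suffix after S is nullable, so FOLLOW(S) ⊇ FOLLOW(A) = {$, do, end}; in G->A G G S, the suffix after S is empty, so FOLLOW(S) ⊇ FOLLOW(G) = {$, do, end}. Thus FOLLOW(S) = {$, do, end}.
FOLLOW(A): in S->do A, the suffix after A is empty, so FOLLOW(A) ⊇ FOLLOW(S) = {$, do, end}; in A->end A S G, A is followed by S G with FIRST {ε, do, end}; in A->end A S G, the suffix after A is nullable (adds nothing new); in G->A G G S, A is followed by G G S with FIRST {ε, do, end}; in G->A G G S, the suffix after A is nullable, so FOLLOW(A) ⊇ FOLLOW(G) = {$, do, end}. Thus FOLLOW(A) = {$, do, end}.
FOLLOW(G): in S->G, the suffix after G is empty, so FOLLOW(G) ⊇ FOLLOW(S) = {$, do, end}; in A->end A S G, the suffix after G is empty, so FOLLOW(G) ⊇ FOLLOW(A) = {$, do, end}; in G->A G G S (occurrence 1), G is followed by G S with FIRST {ε, do, end}; in G->A G G S (occurrence 1), the suffix after G is nullable (adds nothing new); in G->A G G S (occurrence 2), G is followed by S with FIRST {ε, do, end}; in G->A G G S (occurrence 2), the suffix after G is nullable (adds nothing new). Thus FOLLOW(G) = {$, do, end}.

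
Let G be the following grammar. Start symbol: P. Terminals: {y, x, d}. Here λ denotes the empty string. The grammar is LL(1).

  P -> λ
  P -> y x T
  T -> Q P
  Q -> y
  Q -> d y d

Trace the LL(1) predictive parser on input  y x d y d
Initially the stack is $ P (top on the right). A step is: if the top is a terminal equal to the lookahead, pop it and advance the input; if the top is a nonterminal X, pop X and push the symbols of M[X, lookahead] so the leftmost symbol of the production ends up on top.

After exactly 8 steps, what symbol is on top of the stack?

step 1: stack=$ P  input=y x d y d $  — expand P -> y x T
step 2: stack=$ T x y  input=y x d y d $  — match y
step 3: stack=$ T x  input=x d y d $  — match x
step 4: stack=$ T  input=d y d $  — expand T -> Q P
step 5: stack=$ P Q  input=d y d $  — expand Q -> d y d
step 6: stack=$ P d y d  input=d y d $  — match d
step 7: stack=$ P d y  input=y d $  — match y
step 8: stack=$ P d  input=d $  — match d
Stack after step 8: $ P (top = P).

P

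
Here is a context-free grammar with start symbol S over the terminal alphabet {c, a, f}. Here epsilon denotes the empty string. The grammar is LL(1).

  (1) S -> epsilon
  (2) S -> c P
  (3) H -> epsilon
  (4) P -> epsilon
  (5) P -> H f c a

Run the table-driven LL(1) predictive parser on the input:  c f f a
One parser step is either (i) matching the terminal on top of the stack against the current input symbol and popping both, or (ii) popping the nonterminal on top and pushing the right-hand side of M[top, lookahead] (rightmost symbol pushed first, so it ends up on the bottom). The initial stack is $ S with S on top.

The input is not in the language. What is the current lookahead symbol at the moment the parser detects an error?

step 1: stack=$ S  input=c f f a $  — expand S -> c P
step 2: stack=$ P c  input=c f f a $  — match c
step 3: stack=$ P  input=f f a $  — expand P -> H f c a
step 4: stack=$ a c f H  input=f f a $  — expand H -> epsilon
step 5: stack=$ a c f  input=f f a $  — match f
step 6: stack=$ a c  input=f a $  — error: top is terminal c but lookahead is f

f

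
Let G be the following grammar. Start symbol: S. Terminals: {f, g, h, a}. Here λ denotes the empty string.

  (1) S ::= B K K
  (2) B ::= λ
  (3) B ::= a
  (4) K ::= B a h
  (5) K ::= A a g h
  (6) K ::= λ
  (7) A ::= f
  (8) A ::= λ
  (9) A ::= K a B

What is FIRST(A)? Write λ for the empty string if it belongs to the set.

FIRST(B): from B::=λ we get {λ}; from B::=a we get {a}. So FIRST(B) = {λ, a}.
FIRST(S): from S::=B K K we get {λ, a, f}. So FIRST(S) = {λ, a, f}.
FIRST(K): from K::=B a h we get {a}; from K::=A a g h we get {a, f}; from K::=λ we get {λ}. So FIRST(K) = {λ, a, f}.
FIRST(A): from A::=f we get {f}; from A::=λ we get {λ}; from A::=K a B we get {a, f}. So FIRST(A) = {λ, a, f}.

{λ, a, f}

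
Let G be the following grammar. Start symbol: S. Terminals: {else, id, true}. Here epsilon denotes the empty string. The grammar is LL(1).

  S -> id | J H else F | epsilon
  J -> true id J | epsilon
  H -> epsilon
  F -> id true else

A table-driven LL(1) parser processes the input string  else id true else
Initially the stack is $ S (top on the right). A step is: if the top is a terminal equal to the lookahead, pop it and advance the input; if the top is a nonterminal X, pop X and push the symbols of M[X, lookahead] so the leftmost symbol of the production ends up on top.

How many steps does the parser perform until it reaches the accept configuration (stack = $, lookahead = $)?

     Stack           Input                Action
  1  $ S             else id true else $  expand S -> J H else F
  2  $ F else H J    else id true else $  expand J -> epsilon
  3  $ F else H      else id true else $  expand H -> epsilon
  4  $ F else        else id true else $  match else
  5  $ F             id true else $       expand F -> id true else
  6  $ else true id  id true else $       match id
  7  $ else true     true else $          match true
  8  $ else          else $               match else
Accept reached after 8 steps.

8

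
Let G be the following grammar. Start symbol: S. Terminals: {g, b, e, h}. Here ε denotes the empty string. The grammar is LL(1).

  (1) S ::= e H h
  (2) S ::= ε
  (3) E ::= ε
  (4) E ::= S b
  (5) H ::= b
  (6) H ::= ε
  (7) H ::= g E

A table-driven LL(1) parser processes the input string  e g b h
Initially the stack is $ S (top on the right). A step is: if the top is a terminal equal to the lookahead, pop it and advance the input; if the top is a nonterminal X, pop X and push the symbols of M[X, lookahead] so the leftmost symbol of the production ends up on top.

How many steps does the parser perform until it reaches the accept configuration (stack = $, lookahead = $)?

     Stack    Input      Action
  1  $ S      e g b h $  expand S ::= e H h
  2  $ h H e  e g b h $  match e
  3  $ h H    g b h $    expand H ::= g E
  4  $ h E g  g b h $    match g
  5  $ h E    b h $      expand E ::= S b
  6  $ h b S  b h $      expand S ::= ε
  7  $ h b    b h $      match b
  8  $ h      h $        match h
Accept reached after 8 steps.

8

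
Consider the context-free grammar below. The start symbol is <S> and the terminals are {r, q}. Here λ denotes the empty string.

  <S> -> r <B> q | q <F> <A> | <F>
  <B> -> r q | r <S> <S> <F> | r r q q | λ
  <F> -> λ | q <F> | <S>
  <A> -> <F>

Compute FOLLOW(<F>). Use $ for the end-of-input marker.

FIRST(<B>): from <B>->r q we get {r}; from <B>->r <S> <S> <F> we get {r}; from <B>->r r q q we get {r}; from <B>->λ we get {λ}. So FIRST(<B>) = {λ, r}.
FIRST(<S>): from <S>->r <B> q we get {r}; from <S>->q <F> <A> we get {q}; from <S>-><F> we get {λ, q, r}. So FIRST(<S>) = {λ, q, r}.
FIRST(<F>): from <F>->λ we get {λ}; from <F>->q <F> we get {q}; from <F>-><S> we get {λ, q, r}. So FIRST(<F>) = {λ, q, r}.
FIRST(<A>): from <A>-><F> we get {λ, q, r}. So FIRST(<A>) = {λ, q, r}.
FOLLOW(<S>) includes $ since <S> is the start symbol.
FOLLOW(<B>): in <S>->r <B> q, <B> is followed by q with FIRST {q}. Thus FOLLOW(<B>) = {q}.
FOLLOW(<S>): in <B>->r <S> <S> <F> (occurrence 1), <S> is followed by <S> <F> with FIRST {λ, q, r}; in <B>->r <S> <S> <F> (occurrence 1), the suffix after <S> is nullable, so FOLLOW(<S>) ⊇ FOLLOW(<B>) = {q}; in <B>->r <S> <S> <F> (occurrence 2), <S> is followed by <F> with FIRST {λ, q, r}; in <B>->r <S> <S> <F> (occurrence 2), the suffix after <S> is nullable, so FOLLOW(<S>) ⊇ FOLLOW(<B>) = {q}; in <F>-><S>, the suffix after <S> is empty, so FOLLOW(<S>) ⊇ FOLLOW(<F>) = {$, q, r}. Thus FOLLOW(<S>) = {$, q, r}.
FOLLOW(<A>): in <S>->q <F> <A>, the suffix after <A> is empty, so FOLLOW(<A>) ⊇ FOLLOW(<S>) = {$, q, r}. Thus FOLLOW(<A>) = {$, q, r}.
FOLLOW(<F>): in <S>->q <F> <A>, <F> is followed by <A> with FIRST {λ, q, r}; in <S>->q <F> <A>, the suffix after <F> is nullable, so FOLLOW(<F>) ⊇ FOLLOW(<S>) = {$, q, r}; in <S>-><F>, the suffix after <F> is empty, so FOLLOW(<F>) ⊇ FOLLOW(<S>) = {$, q, r}; in <B>->r <S> <S> <F>, the suffix after <F> is empty, so FOLLOW(<F>) ⊇ FOLLOW(<B>) = {q}; in <F>->q <F>, the suffix after <F> is empty (adds nothing new); in <A>-><F>, the suffix after <F> is empty, so FOLLOW(<F>) ⊇ FOLLOW(<A>) = {$, q, r}. Thus FOLLOW(<F>) = {$, q, r}.

{$, q, r}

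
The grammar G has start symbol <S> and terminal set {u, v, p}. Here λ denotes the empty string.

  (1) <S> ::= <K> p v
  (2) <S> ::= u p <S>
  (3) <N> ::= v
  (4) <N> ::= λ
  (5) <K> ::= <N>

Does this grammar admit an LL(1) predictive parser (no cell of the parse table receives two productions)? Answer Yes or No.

FIRST(<S>) = {p, u, v}
FIRST(<N>) = {λ, v}
FIRST(<K>) = {λ, v}
FOLLOW(<S>) = {$}
FOLLOW(<N>) = {p}
FOLLOW(<K>) = {p}
Each cell of M receives at most one production.

Yes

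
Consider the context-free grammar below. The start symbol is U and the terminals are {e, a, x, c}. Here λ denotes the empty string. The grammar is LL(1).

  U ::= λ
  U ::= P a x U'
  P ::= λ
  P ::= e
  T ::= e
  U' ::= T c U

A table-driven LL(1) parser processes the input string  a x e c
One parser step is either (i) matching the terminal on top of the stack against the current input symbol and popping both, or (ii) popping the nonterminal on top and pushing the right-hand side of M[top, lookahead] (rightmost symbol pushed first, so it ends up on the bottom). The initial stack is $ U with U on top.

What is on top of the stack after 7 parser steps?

     Stack       Input      Action
  1  $ U         a x e c $  expand U ::= P a x U'
  2  $ U' x a P  a x e c $  expand P ::= λ
  3  $ U' x a    a x e c $  match a
  4  $ U' x      x e c $    match x
  5  $ U'        e c $      expand U' ::= T c U
  6  $ U c T     e c $      expand T ::= e
  7  $ U c e     e c $      match e
Stack after step 7: $ U c (top = c).

c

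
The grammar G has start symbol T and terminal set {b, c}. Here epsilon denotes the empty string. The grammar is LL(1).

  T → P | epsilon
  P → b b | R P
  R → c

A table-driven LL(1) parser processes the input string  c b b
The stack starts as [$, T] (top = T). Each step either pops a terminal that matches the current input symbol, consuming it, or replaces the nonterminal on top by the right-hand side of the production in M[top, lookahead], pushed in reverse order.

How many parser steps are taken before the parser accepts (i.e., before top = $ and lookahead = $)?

7

step 1: stack=$ T  input=c b b $  — expand T → P
step 2: stack=$ P  input=c b b $  — expand P → R P
step 3: stack=$ P R  input=c b b $  — expand R → c
step 4: stack=$ P c  input=c b b $  — match c
step 5: stack=$ P  input=b b $  — expand P → b b
step 6: stack=$ b b  input=b b $  — match b
step 7: stack=$ b  input=b $  — match b
Accept reached after 7 steps.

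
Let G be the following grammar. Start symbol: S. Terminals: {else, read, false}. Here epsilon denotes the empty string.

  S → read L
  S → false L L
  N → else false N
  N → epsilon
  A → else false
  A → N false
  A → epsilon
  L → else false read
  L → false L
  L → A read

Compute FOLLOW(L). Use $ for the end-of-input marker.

{$, else, false, read}

FIRST(S): from S→read L we get {read}; from S→false L L we get {false}. So FIRST(S) = {false, read}.
FIRST(N): from N→else false N we get {else}; from N→epsilon we get {epsilon}. So FIRST(N) = {epsilon, else}.
FIRST(A): from A→else false we get {else}; from A→N false we get {else, false}; from A→epsilon we get {epsilon}. So FIRST(A) = {epsilon, else, false}.
FIRST(L): from L→else false read we get {else}; from L→false L we get {false}; from L→A read we get {else, false, read}. So FIRST(L) = {else, false, read}.
FOLLOW(S) includes $ since S is the start symbol.
FOLLOW(S): S appears on no right-hand side. Thus FOLLOW(S) = {$}.
FOLLOW(N): in N→else false N, the suffix after N is empty (adds nothing new); in A→N false, N is followed by false with FIRST {false}. Thus FOLLOW(N) = {false}.
FOLLOW(A): in L→A read, A is followed by read with FIRST {read}. Thus FOLLOW(A) = {read}.
FOLLOW(L): in S→read L, the suffix after L is empty, so FOLLOW(L) ⊇ FOLLOW(S) = {$}; in S→false L L (occurrence 1), L is followed by L with FIRST {else, false, read}; in S→false L L (occurrence 2), the suffix after L is empty, so FOLLOW(L) ⊇ FOLLOW(S) = {$}; in L→false L, the suffix after L is empty (adds nothing new). Thus FOLLOW(L) = {$, else, false, read}.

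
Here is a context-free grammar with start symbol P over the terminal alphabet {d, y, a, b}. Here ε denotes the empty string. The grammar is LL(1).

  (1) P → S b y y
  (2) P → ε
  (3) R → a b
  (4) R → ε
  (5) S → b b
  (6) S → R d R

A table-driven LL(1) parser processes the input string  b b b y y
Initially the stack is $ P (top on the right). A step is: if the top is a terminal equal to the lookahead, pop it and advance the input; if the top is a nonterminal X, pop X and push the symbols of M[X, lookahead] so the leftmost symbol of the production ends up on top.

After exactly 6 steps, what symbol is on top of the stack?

     Stack        Input        Action
  1  $ P          b b b y y $  expand P → S b y y
  2  $ y y b S    b b b y y $  expand S → b b
  3  $ y y b b b  b b b y y $  match b
  4  $ y y b b    b b y y $    match b
  5  $ y y b      b y y $      match b
  6  $ y y        y y $        match y
Stack after step 6: $ y (top = y).

y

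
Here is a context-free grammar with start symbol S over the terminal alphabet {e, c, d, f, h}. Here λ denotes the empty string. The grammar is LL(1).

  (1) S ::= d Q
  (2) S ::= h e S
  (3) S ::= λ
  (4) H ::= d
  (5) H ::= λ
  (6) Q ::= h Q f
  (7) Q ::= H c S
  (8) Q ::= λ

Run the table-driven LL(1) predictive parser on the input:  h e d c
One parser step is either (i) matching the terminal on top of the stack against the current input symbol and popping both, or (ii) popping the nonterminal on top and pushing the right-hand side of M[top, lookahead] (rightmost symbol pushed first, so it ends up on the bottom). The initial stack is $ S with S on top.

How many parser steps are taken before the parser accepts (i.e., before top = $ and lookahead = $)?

9

     Stack    Input      Action
  1  $ S      h e d c $  expand S ::= h e S
  2  $ S e h  h e d c $  match h
  3  $ S e    e d c $    match e
  4  $ S      d c $      expand S ::= d Q
  5  $ Q d    d c $      match d
  6  $ Q      c $        expand Q ::= H c S
  7  $ S c H  c $        expand H ::= λ
  8  $ S c    c $        match c
  9  $ S      $          expand S ::= λ
Accept reached after 9 steps.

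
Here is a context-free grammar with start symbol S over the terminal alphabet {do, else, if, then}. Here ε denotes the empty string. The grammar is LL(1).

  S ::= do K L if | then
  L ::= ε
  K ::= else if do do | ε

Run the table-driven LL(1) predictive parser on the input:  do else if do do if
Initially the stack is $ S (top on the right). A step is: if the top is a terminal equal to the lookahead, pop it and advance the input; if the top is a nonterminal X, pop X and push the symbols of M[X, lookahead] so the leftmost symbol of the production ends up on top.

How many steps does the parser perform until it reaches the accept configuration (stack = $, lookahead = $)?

step 1: stack=$ S  input=do else if do do if $  — expand S ::= do K L if
step 2: stack=$ if L K do  input=do else if do do if $  — match do
step 3: stack=$ if L K  input=else if do do if $  — expand K ::= else if do do
step 4: stack=$ if L do do if else  input=else if do do if $  — match else
step 5: stack=$ if L do do if  input=if do do if $  — match if
step 6: stack=$ if L do do  input=do do if $  — match do
step 7: stack=$ if L do  input=do if $  — match do
step 8: stack=$ if L  input=if $  — expand L ::= ε
step 9: stack=$ if  input=if $  — match if
Accept reached after 9 steps.

9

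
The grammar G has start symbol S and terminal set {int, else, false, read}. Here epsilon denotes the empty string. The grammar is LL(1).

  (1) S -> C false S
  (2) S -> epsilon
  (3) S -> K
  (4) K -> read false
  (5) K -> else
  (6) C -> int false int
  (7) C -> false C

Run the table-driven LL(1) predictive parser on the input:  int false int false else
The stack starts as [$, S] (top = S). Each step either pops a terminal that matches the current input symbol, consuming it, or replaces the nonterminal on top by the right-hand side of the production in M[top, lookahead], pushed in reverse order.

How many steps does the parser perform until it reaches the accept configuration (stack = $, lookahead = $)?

9

step 1: stack=$ S  input=int false int false else $  — expand S -> C false S
step 2: stack=$ S false C  input=int false int false else $  — expand C -> int false int
step 3: stack=$ S false int false int  input=int false int false else $  — match int
step 4: stack=$ S false int false  input=false int false else $  — match false
step 5: stack=$ S false int  input=int false else $  — match int
step 6: stack=$ S false  input=false else $  — match false
step 7: stack=$ S  input=else $  — expand S -> K
step 8: stack=$ K  input=else $  — expand K -> else
step 9: stack=$ else  input=else $  — match else
Accept reached after 9 steps.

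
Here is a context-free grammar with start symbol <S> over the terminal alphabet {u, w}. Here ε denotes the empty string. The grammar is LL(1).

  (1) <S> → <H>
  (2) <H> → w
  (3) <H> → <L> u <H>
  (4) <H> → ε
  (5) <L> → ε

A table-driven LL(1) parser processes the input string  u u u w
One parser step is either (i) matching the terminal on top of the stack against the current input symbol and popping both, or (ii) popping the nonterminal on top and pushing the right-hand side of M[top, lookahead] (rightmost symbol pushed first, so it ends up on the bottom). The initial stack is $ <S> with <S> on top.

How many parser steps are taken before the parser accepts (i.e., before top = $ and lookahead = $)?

12

step 1: stack=$ <S>  input=u u u w $  — expand <S> → <H>
step 2: stack=$ <H>  input=u u u w $  — expand <H> → <L> u <H>
step 3: stack=$ <H> u <L>  input=u u u w $  — expand <L> → ε
step 4: stack=$ <H> u  input=u u u w $  — match u
step 5: stack=$ <H>  input=u u w $  — expand <H> → <L> u <H>
step 6: stack=$ <H> u <L>  input=u u w $  — expand <L> → ε
step 7: stack=$ <H> u  input=u u w $  — match u
step 8: stack=$ <H>  input=u w $  — expand <H> → <L> u <H>
step 9: stack=$ <H> u <L>  input=u w $  — expand <L> → ε
step 10: stack=$ <H> u  input=u w $  — match u
step 11: stack=$ <H>  input=w $  — expand <H> → w
step 12: stack=$ w  input=w $  — match w
Accept reached after 12 steps.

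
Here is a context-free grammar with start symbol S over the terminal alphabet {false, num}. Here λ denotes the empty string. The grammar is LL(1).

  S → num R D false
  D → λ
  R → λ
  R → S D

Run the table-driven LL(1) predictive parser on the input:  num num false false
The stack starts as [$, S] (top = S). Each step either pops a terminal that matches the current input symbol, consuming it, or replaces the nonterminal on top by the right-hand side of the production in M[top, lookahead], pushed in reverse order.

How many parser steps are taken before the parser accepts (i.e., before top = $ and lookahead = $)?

11

step 1: stack=$ S  input=num num false false $  — expand S → num R D false
step 2: stack=$ false D R num  input=num num false false $  — match num
step 3: stack=$ false D R  input=num false false $  — expand R → S D
step 4: stack=$ false D D S  input=num false false $  — expand S → num R D false
step 5: stack=$ false D D false D R num  input=num false false $  — match num
step 6: stack=$ false D D false D R  input=false false $  — expand R → λ
step 7: stack=$ false D D false D  input=false false $  — expand D → λ
step 8: stack=$ false D D false  input=false false $  — match false
step 9: stack=$ false D D  input=false $  — expand D → λ
step 10: stack=$ false D  input=false $  — expand D → λ
step 11: stack=$ false  input=false $  — match false
Accept reached after 11 steps.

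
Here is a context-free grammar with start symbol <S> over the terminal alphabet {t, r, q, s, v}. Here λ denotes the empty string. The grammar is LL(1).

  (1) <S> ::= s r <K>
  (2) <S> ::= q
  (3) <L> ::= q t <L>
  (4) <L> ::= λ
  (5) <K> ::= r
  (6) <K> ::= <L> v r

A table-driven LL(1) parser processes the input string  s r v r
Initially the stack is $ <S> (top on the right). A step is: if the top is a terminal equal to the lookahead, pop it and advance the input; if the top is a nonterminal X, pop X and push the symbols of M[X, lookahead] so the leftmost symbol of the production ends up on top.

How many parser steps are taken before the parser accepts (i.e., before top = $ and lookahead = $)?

step 1: stack=$ <S>  input=s r v r $  — expand <S> ::= s r <K>
step 2: stack=$ <K> r s  input=s r v r $  — match s
step 3: stack=$ <K> r  input=r v r $  — match r
step 4: stack=$ <K>  input=v r $  — expand <K> ::= <L> v r
step 5: stack=$ r v <L>  input=v r $  — expand <L> ::= λ
step 6: stack=$ r v  input=v r $  — match v
step 7: stack=$ r  input=r $  — match r
Accept reached after 7 steps.

7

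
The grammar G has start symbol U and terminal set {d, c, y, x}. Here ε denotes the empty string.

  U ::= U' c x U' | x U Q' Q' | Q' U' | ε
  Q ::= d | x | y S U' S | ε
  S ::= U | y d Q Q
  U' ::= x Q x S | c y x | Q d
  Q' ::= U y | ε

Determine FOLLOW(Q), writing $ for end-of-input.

FIRST(Q) = {ε, d, x, y}
FIRST(U') = {c, d, x, y}  (via Q d)
FIRST(U) = {ε, c, d, x, y}  (via U' c x U', Q' U')
FIRST(S) = {ε, c, d, x, y}  (via U)
FIRST(Q') = {ε, c, d, x, y}  (via U y)
FOLLOW(U) includes $ since U is the start symbol.
FOLLOW(U): in U::=x U Q' Q', U is followed by Q' Q' with FIRST {ε, c, d, x, y}; in U::=x U Q' Q', the suffix after U is nullable (adds nothing new); in S::=U, the suffix after U is empty, so FOLLOW(U) ⊇ FOLLOW(S) = {$, c, d, x, y}; in Q'::=U y, U is followed by y with FIRST {y}. Thus FOLLOW(U) = {$, c, d, x, y}.
FOLLOW(Q'): in U::=x U Q' Q' (occurrence 1), Q' is followed by Q' with FIRST {ε, c, d, x, y}; in U::=x U Q' Q' (occurrence 1), the suffix after Q' is nullable, so FOLLOW(Q') ⊇ FOLLOW(U) = {$, c, d, x, y}; in U::=x U Q' Q' (occurrence 2), the suffix after Q' is empty, so FOLLOW(Q') ⊇ FOLLOW(U) = {$, c, d, x, y}; in U::=Q' U', Q' is followed by U' with FIRST {c, d, x, y}. Thus FOLLOW(Q') = {$, c, d, x, y}.
FOLLOW(Q): in S::=y d Q Q (occurrence 1), Q is followed by Q with FIRST {ε, d, x, y}; in S::=y d Q Q (occurrence 1), the suffix after Q is nullable, so FOLLOW(Q) ⊇ FOLLOW(S) = {$, c, d, x, y}; in S::=y d Q Q (occurrence 2), the suffix after Q is empty, so FOLLOW(Q) ⊇ FOLLOW(S) = {$, c, d, x, y}; in U'::=x Q x S, Q is followed by x S with FIRST {x}; in U'::=Q d, Q is followed by d with FIRST {d}. Thus FOLLOW(Q) = {$, c, d, x, y}.
FOLLOW(U'): in U::=U' c x U' (occurrence 1), U' is followed by c x U' with FIRST {c}; in U::=U' c x U' (occurrence 2), the suffix after U' is empty, so FOLLOW(U') ⊇ FOLLOW(U) = {$, c, d, x, y}; in U::=Q' U', the suffix after U' is empty, so FOLLOW(U') ⊇ FOLLOW(U) = {$, c, d, x, y}; in Q::=y S U' S, U' is followed by S with FIRST {ε, c, d, x, y}; in Q::=y S U' S, the suffix after U' is nullable, so FOLLOW(U') ⊇ FOLLOW(Q) = {$, c, d, x, y}. Thus FOLLOW(U') = {$, c, d, x, y}.
FOLLOW(S): in Q::=y S U' S (occurrence 1), S is followed by U' S with FIRST {c, d, x, y}; in Q::=y S U' S (occurrence 2), the suffix after S is empty, so FOLLOW(S) ⊇ FOLLOW(Q) = {$, c, d, x, y}; in U'::=x Q x S, the suffix after S is empty, so FOLLOW(S) ⊇ FOLLOW(U') = {$, c, d, x, y}. Thus FOLLOW(S) = {$, c, d, x, y}.

{$, c, d, x, y}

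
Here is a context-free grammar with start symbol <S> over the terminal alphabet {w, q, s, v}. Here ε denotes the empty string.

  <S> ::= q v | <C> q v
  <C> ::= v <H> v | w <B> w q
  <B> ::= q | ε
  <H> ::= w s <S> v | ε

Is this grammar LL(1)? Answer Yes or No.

Yes

FIRST(<S>) = {q, v, w}
FIRST(<C>) = {v, w}
FIRST(<B>) = {ε, q}
FIRST(<H>) = {ε, w}
FOLLOW(<S>) = {$, v}
FOLLOW(<C>) = {q}
FOLLOW(<B>) = {w}
FOLLOW(<H>) = {v}
Each cell of M receives at most one production.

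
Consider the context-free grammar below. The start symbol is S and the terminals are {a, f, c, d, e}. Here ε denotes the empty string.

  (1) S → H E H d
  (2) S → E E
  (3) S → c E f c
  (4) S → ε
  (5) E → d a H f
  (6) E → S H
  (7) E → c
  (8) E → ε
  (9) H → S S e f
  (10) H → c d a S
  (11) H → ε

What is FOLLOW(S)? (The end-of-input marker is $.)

{$, c, d, e, f}

FIRST(S) = {ε, c, d, e}  (via H E H d, E E)
FIRST(H) = {ε, c, d, e}  (via S S e f)
FIRST(E) = {ε, c, d, e}  (via S H)
FOLLOW(S) includes $ since S is the start symbol.
FOLLOW(S): in E→S H, S is followed by H with FIRST {ε, c, d, e}; in E→S H, the suffix after S is nullable, so FOLLOW(S) ⊇ FOLLOW(E) = {$, c, d, e, f}; in H→S S e f (occurrence 1), S is followed by S e f with FIRST {c, d, e}; in H→S S e f (occurrence 2), S is followed by e f with FIRST {e}; in H→c d a S, the suffix after S is empty, so FOLLOW(S) ⊇ FOLLOW(H) = {$, c, d, e, f}. Thus FOLLOW(S) = {$, c, d, e, f}.
FOLLOW(E): in S→H E H d, E is followed by H d with FIRST {c, d, e}; in S→E E (occurrence 1), E is followed by E with FIRST {ε, c, d, e}; in S→E E (occurrence 1), the suffix after E is nullable, so FOLLOW(E) ⊇ FOLLOW(S) = {$, c, d, e, f}; in S→E E (occurrence 2), the suffix after E is empty, so FOLLOW(E) ⊇ FOLLOW(S) = {$, c, d, e, f}; in S→c E f c, E is followed by f c with FIRST {f}. Thus FOLLOW(E) = {$, c, d, e, f}.
FOLLOW(H): in S→H E H d (occurrence 1), H is followed by E H d with FIRST {c, d, e}; in S→H E H d (occurrence 2), H is followed by d with FIRST {d}; in E→d a H f, H is followed by f with FIRST {f}; in E→S H, the suffix after H is empty, so FOLLOW(H) ⊇ FOLLOW(E) = {$, c, d, e, f}. Thus FOLLOW(H) = {$, c, d, e, f}.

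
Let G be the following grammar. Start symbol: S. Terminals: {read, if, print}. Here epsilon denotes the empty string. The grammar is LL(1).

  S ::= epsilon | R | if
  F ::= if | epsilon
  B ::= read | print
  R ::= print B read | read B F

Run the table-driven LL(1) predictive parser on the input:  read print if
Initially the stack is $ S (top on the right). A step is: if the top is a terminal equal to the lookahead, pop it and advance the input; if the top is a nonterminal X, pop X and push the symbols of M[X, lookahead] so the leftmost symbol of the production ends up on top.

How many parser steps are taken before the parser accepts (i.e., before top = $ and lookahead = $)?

     Stack       Input            Action
  1  $ S         read print if $  expand S ::= R
  2  $ R         read print if $  expand R ::= read B F
  3  $ F B read  read print if $  match read
  4  $ F B       print if $       expand B ::= print
  5  $ F print   print if $       match print
  6  $ F         if $             expand F ::= if
  7  $ if        if $             match if
Accept reached after 7 steps.

7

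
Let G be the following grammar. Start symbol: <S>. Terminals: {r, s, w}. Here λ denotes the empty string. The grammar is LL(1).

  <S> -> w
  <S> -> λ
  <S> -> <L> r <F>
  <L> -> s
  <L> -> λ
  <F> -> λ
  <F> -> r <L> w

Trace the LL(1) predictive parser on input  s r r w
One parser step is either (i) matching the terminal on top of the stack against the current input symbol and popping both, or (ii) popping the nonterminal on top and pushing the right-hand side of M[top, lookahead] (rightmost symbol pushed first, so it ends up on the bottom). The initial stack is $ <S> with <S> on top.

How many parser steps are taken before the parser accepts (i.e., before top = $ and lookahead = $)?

8

step 1: stack=$ <S>  input=s r r w $  — expand <S> -> <L> r <F>
step 2: stack=$ <F> r <L>  input=s r r w $  — expand <L> -> s
step 3: stack=$ <F> r s  input=s r r w $  — match s
step 4: stack=$ <F> r  input=r r w $  — match r
step 5: stack=$ <F>  input=r w $  — expand <F> -> r <L> w
step 6: stack=$ w <L> r  input=r w $  — match r
step 7: stack=$ w <L>  input=w $  — expand <L> -> λ
step 8: stack=$ w  input=w $  — match w
Accept reached after 8 steps.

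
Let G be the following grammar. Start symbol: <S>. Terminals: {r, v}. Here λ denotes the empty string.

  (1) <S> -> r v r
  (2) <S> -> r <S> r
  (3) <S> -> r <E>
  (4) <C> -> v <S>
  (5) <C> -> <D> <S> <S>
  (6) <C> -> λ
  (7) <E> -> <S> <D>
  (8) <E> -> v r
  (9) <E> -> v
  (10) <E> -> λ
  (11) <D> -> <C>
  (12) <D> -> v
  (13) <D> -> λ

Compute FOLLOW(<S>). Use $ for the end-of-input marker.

FIRST(<S>): from <S>->r v r we get {r}; from <S>->r <S> r we get {r}; from <S>->r <E> we get {r}. So FIRST(<S>) = {r}.
FIRST(<E>): from <E>-><S> <D> we get {r}; from <E>->v r we get {v}; from <E>->v we get {v}; from <E>->λ we get {λ}. So FIRST(<E>) = {λ, r, v}.
FIRST(<C>): from <C>->v <S> we get {v}; from <C>-><D> <S> <S> we get {r, v}; from <C>->λ we get {λ}. So FIRST(<C>) = {λ, r, v}.
FIRST(<D>): from <D>-><C> we get {λ, r, v}; from <D>->v we get {v}; from <D>->λ we get {λ}. So FIRST(<D>) = {λ, r, v}.
FOLLOW(<S>) includes $ since <S> is the start symbol.
FOLLOW(<S>): in <S>->r <S> r, <S> is followed by r with FIRST {r}; in <C>->v <S>, the suffix after <S> is empty, so FOLLOW(<S>) ⊇ FOLLOW(<C>) = {$, r, v}; in <C>-><D> <S> <S> (occurrence 1), <S> is followed by <S> with FIRST {r}; in <C>-><D> <S> <S> (occurrence 2), the suffix after <S> is empty, so FOLLOW(<S>) ⊇ FOLLOW(<C>) = {$, r, v}; in <E>-><S> <D>, <S> is followed by <D> with FIRST {λ, r, v}; in <E>-><S> <D>, the suffix after <S> is nullable, so FOLLOW(<S>) ⊇ FOLLOW(<E>) = {$, r, v}. Thus FOLLOW(<S>) = {$, r, v}.
FOLLOW(<E>): in <S>->r <E>, the suffix after <E> is empty, so FOLLOW(<E>) ⊇ FOLLOW(<S>) = {$, r, v}. Thus FOLLOW(<E>) = {$, r, v}.
FOLLOW(<D>): in <C>-><D> <S> <S>, <D> is followed by <S> <S> with FIRST {r}; in <E>-><S> <D>, the suffix after <D> is empty, so FOLLOW(<D>) ⊇ FOLLOW(<E>) = {$, r, v}. Thus FOLLOW(<D>) = {$, r, v}.
FOLLOW(<C>): in <D>-><C>, the suffix after <C> is empty, so FOLLOW(<C>) ⊇ FOLLOW(<D>) = {$, r, v}. Thus FOLLOW(<C>) = {$, r, v}.

{$, r, v}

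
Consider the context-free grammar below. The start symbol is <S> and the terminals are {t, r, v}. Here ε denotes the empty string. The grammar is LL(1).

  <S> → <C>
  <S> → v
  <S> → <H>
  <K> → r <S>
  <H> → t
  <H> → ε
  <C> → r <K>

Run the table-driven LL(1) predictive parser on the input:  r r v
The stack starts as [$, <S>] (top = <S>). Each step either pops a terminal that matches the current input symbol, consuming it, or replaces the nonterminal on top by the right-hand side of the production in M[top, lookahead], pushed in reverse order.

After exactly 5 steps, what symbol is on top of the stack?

<S>

step 1: stack=$ <S>  input=r r v $  — expand <S> → <C>
step 2: stack=$ <C>  input=r r v $  — expand <C> → r <K>
step 3: stack=$ <K> r  input=r r v $  — match r
step 4: stack=$ <K>  input=r v $  — expand <K> → r <S>
step 5: stack=$ <S> r  input=r v $  — match r
Stack after step 5: $ <S> (top = <S>).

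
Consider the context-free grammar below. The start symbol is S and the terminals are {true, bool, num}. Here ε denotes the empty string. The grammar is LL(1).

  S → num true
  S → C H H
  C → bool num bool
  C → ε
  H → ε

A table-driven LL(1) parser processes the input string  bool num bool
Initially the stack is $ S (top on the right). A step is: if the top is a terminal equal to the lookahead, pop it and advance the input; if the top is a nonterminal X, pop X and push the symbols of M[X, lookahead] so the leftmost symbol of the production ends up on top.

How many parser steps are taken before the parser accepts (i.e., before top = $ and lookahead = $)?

step 1: stack=$ S  input=bool num bool $  — expand S → C H H
step 2: stack=$ H H C  input=bool num bool $  — expand C → bool num bool
step 3: stack=$ H H bool num bool  input=bool num bool $  — match bool
step 4: stack=$ H H bool num  input=num bool $  — match num
step 5: stack=$ H H bool  input=bool $  — match bool
step 6: stack=$ H H  input=$  — expand H → ε
step 7: stack=$ H  input=$  — expand H → ε
Accept reached after 7 steps.

7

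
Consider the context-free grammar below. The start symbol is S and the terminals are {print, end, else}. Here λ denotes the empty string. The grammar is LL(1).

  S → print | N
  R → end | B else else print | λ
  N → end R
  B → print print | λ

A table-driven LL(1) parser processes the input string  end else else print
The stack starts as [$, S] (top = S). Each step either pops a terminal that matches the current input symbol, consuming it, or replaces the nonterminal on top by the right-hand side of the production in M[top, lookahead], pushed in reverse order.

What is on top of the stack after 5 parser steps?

else

     Stack                Input                  Action
  1  $ S                  end else else print $  expand S → N
  2  $ N                  end else else print $  expand N → end R
  3  $ R end              end else else print $  match end
  4  $ R                  else else print $      expand R → B else else print
  5  $ print else else B  else else print $      expand B → λ
Stack after step 5: $ print else else (top = else).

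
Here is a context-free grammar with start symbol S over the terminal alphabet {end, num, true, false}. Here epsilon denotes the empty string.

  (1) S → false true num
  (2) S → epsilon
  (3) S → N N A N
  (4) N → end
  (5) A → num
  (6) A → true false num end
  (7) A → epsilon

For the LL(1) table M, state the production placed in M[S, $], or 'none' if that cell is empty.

FIRST(N): from N→end we get {end}. So FIRST(N) = {end}.
FIRST(A): from A→num we get {num}; from A→true false num end we get {true}; from A→epsilon we get {epsilon}. So FIRST(A) = {epsilon, num, true}.
FIRST(S): from S→false true num we get {false}; from S→epsilon we get {epsilon}; from S→N N A N we get {end}. So FIRST(S) = {epsilon, end, false}.
FOLLOW(S) includes $ since S is the start symbol.
FOLLOW(S): S appears on no right-hand side. Thus FOLLOW(S) = {$}.
For S → false true num: FIRST(false true num) = {false}, so it goes in M[S, t] for t ∈ {false}.
For S → epsilon: FIRST(epsilon) = {epsilon}, so it goes in M[S, t] for t ∈ {}; since epsilon ∈ FIRST, also for every t ∈ FOLLOW(S) = {$}.
For S → N N A N: FIRST(N N A N) = {end}, so it goes in M[S, t] for t ∈ {end}.

S → epsilon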